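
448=448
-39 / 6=-13 / 2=-6.50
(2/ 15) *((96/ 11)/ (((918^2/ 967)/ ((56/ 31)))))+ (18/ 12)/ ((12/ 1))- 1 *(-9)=9.13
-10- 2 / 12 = -61 / 6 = -10.17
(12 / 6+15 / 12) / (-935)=-0.00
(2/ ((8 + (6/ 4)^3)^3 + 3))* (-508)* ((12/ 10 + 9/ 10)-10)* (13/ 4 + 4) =39.46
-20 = -20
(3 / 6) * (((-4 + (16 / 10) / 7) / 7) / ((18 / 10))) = -22 / 147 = -0.15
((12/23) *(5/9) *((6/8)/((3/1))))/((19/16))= 0.06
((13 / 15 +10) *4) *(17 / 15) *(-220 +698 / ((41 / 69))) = 433849928 / 9225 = 47029.80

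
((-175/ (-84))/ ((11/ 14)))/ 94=175/ 6204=0.03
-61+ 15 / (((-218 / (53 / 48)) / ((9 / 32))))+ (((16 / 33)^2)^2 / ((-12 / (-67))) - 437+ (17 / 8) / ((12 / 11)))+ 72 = -423.76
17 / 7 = 2.43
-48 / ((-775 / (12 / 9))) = 64 / 775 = 0.08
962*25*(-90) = -2164500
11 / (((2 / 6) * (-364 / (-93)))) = 3069 / 364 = 8.43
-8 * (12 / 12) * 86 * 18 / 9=-1376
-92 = -92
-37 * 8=-296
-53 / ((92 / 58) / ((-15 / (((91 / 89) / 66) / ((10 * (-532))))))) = -51461526600 / 299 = -172112129.10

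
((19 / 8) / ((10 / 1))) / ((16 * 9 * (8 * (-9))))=-19 / 829440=-0.00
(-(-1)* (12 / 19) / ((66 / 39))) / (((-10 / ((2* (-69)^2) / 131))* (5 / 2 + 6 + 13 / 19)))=-742716 / 2514545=-0.30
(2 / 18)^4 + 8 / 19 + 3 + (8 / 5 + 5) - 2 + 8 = 9985937 / 623295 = 16.02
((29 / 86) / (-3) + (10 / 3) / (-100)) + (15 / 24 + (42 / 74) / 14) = 99241 / 190920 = 0.52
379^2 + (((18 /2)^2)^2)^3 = 282429680122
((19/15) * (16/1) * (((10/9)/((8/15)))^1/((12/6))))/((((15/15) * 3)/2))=380/27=14.07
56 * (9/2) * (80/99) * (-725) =-1624000/11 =-147636.36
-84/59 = -1.42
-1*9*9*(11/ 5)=-891/ 5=-178.20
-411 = -411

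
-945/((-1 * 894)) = 315/298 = 1.06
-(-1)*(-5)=-5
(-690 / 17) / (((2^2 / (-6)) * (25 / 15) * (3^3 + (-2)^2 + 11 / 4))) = 92 / 85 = 1.08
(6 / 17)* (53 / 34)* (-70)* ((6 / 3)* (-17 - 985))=22304520 / 289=77178.27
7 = 7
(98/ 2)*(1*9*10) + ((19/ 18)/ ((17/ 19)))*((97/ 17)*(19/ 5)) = 115369423/ 26010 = 4435.58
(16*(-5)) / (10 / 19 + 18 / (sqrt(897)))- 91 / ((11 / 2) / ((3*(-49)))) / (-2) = -2236793 / 3124- 5415*sqrt(897) / 284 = -1287.06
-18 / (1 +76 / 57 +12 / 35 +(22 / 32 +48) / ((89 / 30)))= -1345680 / 1426997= -0.94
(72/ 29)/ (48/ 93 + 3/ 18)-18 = -14.36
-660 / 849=-0.78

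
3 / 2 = 1.50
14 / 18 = 7 / 9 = 0.78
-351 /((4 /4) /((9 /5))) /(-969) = 1053 /1615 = 0.65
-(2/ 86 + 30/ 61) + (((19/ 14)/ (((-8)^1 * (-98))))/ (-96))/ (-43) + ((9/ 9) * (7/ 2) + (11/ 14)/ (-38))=155662569733/ 52513047552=2.96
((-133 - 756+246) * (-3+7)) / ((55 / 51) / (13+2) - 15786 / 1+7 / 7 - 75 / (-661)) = 260114076 / 1596365659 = 0.16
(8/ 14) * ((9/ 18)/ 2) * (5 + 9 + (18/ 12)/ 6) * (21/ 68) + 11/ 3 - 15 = -8735/ 816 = -10.70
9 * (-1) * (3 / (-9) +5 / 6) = -9 / 2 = -4.50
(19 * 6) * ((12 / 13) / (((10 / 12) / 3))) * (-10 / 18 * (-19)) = 51984 / 13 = 3998.77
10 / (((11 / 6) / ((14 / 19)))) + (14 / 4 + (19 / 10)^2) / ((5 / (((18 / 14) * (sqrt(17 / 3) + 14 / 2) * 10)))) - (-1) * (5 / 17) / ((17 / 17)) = 2133 * sqrt(51) / 350 + 23501897 / 177650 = 175.82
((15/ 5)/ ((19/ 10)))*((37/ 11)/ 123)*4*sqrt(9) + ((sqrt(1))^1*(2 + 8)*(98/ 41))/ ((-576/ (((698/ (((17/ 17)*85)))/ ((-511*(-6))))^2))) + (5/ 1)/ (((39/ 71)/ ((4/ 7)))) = 44509903305762781/ 7781979887201520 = 5.72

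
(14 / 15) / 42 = 1 / 45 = 0.02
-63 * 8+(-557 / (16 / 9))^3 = -30756738.67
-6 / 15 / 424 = -1 / 1060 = -0.00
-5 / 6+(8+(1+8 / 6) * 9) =169 / 6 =28.17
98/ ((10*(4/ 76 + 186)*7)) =19/ 2525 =0.01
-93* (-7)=651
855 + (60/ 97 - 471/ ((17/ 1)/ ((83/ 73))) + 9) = 100288167/ 120377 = 833.12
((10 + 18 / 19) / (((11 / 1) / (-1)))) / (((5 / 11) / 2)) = -416 / 95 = -4.38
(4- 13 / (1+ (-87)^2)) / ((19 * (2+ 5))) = 1593 / 52990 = 0.03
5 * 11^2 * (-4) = -2420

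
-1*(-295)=295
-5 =-5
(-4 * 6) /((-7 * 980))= 6 /1715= 0.00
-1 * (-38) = 38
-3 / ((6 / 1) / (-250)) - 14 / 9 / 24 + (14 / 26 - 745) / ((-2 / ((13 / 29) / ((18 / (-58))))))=-44575 / 108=-412.73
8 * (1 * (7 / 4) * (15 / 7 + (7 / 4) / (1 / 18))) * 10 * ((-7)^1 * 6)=-197820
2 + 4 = 6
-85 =-85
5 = 5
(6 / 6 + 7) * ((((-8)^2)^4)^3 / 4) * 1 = 9444732965739290427392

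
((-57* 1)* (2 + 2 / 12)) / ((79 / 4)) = -494 / 79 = -6.25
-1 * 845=-845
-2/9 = -0.22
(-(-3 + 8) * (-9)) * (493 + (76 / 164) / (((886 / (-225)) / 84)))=394866405 / 18163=21740.15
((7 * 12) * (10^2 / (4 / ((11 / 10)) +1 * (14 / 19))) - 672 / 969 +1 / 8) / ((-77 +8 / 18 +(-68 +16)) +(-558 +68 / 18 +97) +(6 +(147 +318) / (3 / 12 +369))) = -30142726484031 / 9081319218448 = -3.32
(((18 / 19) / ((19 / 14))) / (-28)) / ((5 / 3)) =-27 / 1805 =-0.01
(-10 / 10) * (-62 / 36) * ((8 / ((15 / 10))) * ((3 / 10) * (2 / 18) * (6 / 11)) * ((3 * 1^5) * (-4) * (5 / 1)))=-10.02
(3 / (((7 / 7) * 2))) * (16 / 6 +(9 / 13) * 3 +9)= 268 / 13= 20.62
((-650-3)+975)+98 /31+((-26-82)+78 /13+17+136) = 11661 /31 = 376.16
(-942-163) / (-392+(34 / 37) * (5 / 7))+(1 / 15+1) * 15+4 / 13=19.13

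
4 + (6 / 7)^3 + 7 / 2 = 5577 / 686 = 8.13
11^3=1331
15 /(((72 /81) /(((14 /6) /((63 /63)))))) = 315 /8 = 39.38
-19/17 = -1.12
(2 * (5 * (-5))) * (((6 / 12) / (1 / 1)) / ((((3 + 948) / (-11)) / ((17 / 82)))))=4675 / 77982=0.06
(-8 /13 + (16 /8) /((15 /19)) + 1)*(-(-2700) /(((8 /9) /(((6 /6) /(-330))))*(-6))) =5121 /1144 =4.48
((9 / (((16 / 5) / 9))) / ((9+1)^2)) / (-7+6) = -0.25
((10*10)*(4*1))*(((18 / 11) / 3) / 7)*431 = 1034400 / 77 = 13433.77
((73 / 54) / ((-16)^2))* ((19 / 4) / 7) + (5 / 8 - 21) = -7885205 / 387072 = -20.37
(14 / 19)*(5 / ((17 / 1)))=70 / 323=0.22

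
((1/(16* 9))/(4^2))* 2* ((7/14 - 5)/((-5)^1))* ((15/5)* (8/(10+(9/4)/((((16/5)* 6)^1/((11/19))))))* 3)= 684/122425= 0.01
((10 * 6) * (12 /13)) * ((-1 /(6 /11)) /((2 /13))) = -660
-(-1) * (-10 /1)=-10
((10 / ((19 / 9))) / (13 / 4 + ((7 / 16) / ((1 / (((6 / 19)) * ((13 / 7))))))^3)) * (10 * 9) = 299427840 / 2294539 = 130.50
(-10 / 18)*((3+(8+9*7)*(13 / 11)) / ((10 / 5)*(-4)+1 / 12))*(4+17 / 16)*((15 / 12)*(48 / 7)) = 387180 / 1463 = 264.65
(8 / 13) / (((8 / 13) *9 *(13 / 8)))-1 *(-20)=2348 / 117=20.07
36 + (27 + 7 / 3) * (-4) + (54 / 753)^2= -15371272 / 189003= -81.33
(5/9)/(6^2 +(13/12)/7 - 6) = 140/7599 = 0.02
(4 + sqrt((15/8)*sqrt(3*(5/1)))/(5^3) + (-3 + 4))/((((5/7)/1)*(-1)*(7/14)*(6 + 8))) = -1 - 15^(3/4)*sqrt(2)/2500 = -1.00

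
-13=-13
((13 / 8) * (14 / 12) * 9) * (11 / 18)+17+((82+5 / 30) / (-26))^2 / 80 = 53640289 / 1946880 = 27.55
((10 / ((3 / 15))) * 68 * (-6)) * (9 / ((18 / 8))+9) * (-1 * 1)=265200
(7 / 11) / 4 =7 / 44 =0.16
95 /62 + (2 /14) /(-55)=36513 /23870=1.53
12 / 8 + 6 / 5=27 / 10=2.70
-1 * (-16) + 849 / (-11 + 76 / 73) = -50345 / 727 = -69.25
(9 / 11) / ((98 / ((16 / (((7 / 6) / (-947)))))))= -409104 / 3773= -108.43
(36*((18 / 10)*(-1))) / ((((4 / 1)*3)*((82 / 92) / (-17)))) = 103.00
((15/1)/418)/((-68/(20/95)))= -15/135014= -0.00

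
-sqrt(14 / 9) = -sqrt(14) / 3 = -1.25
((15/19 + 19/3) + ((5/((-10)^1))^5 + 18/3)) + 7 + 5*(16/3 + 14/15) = 93799/1824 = 51.42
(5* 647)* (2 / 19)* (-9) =-58230 / 19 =-3064.74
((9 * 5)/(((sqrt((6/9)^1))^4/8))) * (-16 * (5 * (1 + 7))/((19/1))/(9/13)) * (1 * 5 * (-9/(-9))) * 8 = -1576421.05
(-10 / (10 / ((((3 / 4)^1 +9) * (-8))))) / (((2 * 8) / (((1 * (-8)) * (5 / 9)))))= -65 / 3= -21.67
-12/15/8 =-1/10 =-0.10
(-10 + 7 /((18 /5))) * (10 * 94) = -68150 /9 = -7572.22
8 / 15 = 0.53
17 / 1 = 17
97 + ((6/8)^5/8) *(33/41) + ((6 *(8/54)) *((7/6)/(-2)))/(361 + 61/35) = 1396325628787/14391779328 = 97.02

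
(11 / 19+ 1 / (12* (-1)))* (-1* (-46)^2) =-59777 / 57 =-1048.72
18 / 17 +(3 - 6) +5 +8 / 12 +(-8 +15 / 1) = 547 / 51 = 10.73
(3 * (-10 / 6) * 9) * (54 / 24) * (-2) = 405 / 2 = 202.50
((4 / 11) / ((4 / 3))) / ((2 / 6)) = 9 / 11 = 0.82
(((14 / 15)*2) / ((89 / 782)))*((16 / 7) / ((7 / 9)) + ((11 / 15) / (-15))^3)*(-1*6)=-10260995989936 / 35481796875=-289.19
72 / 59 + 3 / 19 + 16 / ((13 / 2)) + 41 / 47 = 3227472 / 684931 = 4.71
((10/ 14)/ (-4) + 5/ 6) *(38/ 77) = 0.32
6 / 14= 3 / 7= 0.43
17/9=1.89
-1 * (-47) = 47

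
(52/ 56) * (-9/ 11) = -117/ 154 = -0.76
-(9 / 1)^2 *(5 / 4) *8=-810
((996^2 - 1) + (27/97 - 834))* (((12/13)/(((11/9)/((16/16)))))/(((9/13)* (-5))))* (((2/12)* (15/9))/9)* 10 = -1922891680/28809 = -66746.21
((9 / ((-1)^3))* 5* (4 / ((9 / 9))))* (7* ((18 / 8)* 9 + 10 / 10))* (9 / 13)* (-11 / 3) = 883575 / 13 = 67967.31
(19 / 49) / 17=19 / 833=0.02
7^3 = 343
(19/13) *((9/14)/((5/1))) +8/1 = 7451/910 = 8.19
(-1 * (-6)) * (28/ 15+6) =236/ 5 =47.20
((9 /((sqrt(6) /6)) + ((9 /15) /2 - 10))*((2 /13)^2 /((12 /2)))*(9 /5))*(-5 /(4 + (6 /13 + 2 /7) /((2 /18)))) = 2037 /63440 - 189*sqrt(6) /6344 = -0.04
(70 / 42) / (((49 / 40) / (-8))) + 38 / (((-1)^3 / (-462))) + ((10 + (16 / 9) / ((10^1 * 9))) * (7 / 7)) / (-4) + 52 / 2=697298159 / 39690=17568.61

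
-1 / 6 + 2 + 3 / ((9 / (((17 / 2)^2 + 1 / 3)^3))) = 660785815 / 5184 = 127466.40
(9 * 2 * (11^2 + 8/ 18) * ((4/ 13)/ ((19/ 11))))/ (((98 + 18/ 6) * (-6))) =-48092/ 74841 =-0.64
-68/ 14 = -34/ 7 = -4.86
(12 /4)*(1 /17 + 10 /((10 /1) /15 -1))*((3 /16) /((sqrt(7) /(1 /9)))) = -509*sqrt(7) /1904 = -0.71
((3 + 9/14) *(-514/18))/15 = -4369/630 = -6.93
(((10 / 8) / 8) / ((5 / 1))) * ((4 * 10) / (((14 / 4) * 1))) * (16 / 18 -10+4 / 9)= -65 / 21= -3.10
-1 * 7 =-7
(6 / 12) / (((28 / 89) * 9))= 89 / 504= 0.18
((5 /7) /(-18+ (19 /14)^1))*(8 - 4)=-40 /233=-0.17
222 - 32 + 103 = 293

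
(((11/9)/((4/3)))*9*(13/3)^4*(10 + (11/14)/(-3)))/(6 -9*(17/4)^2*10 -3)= -128495939/7360227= -17.46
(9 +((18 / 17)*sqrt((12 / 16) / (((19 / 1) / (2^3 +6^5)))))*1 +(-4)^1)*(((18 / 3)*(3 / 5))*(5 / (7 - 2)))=18 +324*sqrt(110922) / 1615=84.82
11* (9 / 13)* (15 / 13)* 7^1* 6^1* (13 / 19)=62370 / 247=252.51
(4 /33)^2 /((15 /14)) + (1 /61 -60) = -59756101 /996435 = -59.97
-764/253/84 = -191/5313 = -0.04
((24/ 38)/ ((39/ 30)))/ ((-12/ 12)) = -120/ 247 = -0.49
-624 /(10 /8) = -2496 /5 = -499.20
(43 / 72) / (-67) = -43 / 4824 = -0.01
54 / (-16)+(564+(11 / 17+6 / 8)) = 76435 / 136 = 562.02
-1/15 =-0.07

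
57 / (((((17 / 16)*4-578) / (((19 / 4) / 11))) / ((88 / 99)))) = -2888 / 75735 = -0.04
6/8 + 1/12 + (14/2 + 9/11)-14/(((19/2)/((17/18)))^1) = 27311/3762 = 7.26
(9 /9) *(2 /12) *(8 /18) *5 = 10 /27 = 0.37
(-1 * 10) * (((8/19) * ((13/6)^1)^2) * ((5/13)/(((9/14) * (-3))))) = 18200/4617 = 3.94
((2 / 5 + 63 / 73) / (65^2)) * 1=461 / 1542125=0.00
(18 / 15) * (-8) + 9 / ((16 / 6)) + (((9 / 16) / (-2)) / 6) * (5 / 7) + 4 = -5059 / 2240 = -2.26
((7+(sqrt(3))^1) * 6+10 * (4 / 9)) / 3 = 2 * sqrt(3)+418 / 27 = 18.95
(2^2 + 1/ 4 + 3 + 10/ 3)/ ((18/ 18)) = 127/ 12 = 10.58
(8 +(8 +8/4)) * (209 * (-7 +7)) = 0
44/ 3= 14.67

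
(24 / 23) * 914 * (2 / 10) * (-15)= -65808 / 23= -2861.22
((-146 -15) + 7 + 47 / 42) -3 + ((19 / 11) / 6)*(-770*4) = -43787 / 42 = -1042.55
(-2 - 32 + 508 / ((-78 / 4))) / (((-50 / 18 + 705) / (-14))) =24591 / 20540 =1.20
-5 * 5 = -25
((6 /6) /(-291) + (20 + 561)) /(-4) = -84535 /582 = -145.25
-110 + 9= -101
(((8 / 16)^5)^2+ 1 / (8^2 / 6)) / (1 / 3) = 291 / 1024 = 0.28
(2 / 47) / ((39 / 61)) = 122 / 1833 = 0.07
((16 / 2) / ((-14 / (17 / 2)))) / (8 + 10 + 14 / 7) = -17 / 70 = -0.24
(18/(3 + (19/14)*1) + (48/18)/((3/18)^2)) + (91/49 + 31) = 56786/427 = 132.99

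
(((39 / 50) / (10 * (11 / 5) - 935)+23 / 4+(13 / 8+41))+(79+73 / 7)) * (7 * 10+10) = 11024.22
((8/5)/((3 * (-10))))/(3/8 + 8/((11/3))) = -352/16875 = -0.02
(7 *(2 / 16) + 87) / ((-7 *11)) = -703 / 616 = -1.14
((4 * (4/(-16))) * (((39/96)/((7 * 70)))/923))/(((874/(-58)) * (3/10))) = 29/145951008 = 0.00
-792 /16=-99 /2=-49.50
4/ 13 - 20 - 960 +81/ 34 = -431971/ 442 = -977.31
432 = 432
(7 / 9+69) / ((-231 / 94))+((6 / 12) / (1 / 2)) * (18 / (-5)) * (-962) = 35704804 / 10395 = 3434.81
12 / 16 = 3 / 4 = 0.75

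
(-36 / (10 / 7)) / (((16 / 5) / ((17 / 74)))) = -1071 / 592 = -1.81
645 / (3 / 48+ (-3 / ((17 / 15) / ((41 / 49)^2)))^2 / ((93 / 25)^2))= 16522860942707280 / 7959014666929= 2075.99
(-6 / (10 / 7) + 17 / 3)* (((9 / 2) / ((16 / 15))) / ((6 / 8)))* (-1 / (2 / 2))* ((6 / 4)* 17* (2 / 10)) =-1683 / 40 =-42.08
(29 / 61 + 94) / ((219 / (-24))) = -46104 / 4453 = -10.35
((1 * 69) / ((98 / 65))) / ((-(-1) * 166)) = 0.28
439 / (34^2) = 439 / 1156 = 0.38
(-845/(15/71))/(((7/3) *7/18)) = -215982/49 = -4407.80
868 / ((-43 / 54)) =-1090.05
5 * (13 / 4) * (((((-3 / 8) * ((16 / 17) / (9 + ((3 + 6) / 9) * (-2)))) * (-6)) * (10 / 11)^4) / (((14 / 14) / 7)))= 5850000 / 248897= 23.50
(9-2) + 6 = 13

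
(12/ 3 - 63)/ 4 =-59/ 4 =-14.75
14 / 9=1.56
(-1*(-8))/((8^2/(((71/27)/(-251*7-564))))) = -71/501336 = -0.00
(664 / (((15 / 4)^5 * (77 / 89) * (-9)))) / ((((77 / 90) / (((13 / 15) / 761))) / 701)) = -1102933704704 / 10278829378125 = -0.11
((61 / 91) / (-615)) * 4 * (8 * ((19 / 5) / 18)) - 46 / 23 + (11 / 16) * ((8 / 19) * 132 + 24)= 52.70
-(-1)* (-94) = -94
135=135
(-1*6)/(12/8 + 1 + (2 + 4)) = -12/17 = -0.71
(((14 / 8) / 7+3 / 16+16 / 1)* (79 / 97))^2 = 431683729 / 2408704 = 179.22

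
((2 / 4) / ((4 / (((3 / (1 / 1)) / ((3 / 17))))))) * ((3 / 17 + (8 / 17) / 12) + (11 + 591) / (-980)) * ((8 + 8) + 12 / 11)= -66881 / 4620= -14.48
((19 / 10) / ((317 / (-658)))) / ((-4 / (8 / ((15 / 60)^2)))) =200032 / 1585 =126.20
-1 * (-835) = 835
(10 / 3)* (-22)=-73.33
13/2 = 6.50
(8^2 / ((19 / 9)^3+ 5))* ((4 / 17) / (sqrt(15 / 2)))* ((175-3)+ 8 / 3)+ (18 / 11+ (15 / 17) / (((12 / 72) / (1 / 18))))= 68.59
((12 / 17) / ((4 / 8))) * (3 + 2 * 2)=168 / 17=9.88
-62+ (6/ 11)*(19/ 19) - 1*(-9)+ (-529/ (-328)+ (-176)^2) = 111577971/ 3608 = 30925.16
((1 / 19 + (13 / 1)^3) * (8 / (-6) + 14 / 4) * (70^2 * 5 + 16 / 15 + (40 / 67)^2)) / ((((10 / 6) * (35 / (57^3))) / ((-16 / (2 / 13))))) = -151259494028041062144 / 3927875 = -38509243300268.23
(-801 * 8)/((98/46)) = -147384/49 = -3007.84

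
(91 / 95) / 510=91 / 48450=0.00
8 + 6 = 14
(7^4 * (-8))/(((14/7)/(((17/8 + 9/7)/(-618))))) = 65513/1236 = 53.00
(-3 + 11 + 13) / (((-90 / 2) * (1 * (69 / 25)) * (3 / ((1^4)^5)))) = -35 / 621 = -0.06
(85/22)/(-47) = -0.08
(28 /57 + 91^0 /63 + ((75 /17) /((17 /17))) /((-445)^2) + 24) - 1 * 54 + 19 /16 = -72998175529 /2578950864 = -28.31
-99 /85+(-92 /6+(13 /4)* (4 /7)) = -14.64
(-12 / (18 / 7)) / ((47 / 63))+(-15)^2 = 10281 / 47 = 218.74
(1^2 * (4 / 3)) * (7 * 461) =12908 / 3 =4302.67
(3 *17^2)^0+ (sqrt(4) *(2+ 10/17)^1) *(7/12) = 205/51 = 4.02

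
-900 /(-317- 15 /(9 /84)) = 900 /457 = 1.97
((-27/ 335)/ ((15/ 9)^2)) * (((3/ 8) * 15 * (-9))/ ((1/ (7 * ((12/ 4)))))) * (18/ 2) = 277.62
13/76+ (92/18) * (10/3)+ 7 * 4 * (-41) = -2320385/2052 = -1130.79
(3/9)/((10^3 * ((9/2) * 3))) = 1/40500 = 0.00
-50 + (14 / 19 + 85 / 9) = -6809 / 171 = -39.82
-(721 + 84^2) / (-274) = 7777 / 274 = 28.38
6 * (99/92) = 297/46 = 6.46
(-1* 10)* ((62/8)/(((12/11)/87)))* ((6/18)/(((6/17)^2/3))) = -14289605/288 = -49616.68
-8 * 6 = -48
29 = 29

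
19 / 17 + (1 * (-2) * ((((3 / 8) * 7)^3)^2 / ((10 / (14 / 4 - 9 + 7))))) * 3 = -13072409153 / 44564480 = -293.34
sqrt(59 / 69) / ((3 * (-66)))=-0.00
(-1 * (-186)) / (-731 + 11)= -31 / 120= -0.26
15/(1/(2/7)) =30/7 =4.29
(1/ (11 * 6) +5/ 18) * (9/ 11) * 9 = 261/ 121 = 2.16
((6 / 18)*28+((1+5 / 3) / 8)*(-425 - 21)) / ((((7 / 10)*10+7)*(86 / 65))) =-13585 / 1806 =-7.52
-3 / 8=-0.38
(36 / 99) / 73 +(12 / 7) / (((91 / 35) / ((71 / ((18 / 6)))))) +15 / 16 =19346079 / 1169168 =16.55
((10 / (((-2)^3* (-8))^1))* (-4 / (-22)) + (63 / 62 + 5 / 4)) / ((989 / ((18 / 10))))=112671 / 26979920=0.00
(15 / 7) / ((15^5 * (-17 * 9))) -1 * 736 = -39905460001 / 54219375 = -736.00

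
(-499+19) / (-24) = 20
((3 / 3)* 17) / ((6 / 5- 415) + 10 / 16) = -680 / 16527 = -0.04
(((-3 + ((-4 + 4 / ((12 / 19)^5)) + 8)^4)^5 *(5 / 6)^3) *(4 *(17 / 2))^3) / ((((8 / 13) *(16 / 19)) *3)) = 77279117532773516844088666502231858521180450431019950515785156565589055436150572974162754991373047488646497132848114497693931043148102875 / 7809437737198521582096678101521316955250914646331855244073126347777858430722241646849945297819271168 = 9895605821232380166763409000000000000.00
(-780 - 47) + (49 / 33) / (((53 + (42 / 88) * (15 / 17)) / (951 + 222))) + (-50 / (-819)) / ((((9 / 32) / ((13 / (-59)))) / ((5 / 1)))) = -1062227651293 / 1336748427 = -794.64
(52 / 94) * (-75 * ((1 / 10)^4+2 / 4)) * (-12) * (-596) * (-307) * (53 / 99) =315232303854 / 12925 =24389346.53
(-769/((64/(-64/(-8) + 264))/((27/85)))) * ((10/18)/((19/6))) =-6921/38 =-182.13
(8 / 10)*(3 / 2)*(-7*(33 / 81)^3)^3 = -1617552116026 / 12709329141645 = -0.13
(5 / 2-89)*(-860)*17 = 1264630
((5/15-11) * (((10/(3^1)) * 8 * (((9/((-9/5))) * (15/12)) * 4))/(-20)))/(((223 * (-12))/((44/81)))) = 35200/487701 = 0.07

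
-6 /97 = -0.06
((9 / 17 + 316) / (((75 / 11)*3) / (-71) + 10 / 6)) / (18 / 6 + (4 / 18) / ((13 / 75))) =491699637 / 9169970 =53.62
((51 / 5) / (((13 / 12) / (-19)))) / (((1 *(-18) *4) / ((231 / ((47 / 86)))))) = 3208359 / 3055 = 1050.20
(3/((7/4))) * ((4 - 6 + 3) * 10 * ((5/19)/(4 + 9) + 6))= 178440/1729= 103.20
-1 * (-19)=19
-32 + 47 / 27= -817 / 27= -30.26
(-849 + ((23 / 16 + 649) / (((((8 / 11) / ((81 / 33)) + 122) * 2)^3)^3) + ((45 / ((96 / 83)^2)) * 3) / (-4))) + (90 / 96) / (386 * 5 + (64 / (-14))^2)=-15973820907191691168153881555007759271693599 / 18271920742854980409702385831864422105088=-874.23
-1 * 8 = -8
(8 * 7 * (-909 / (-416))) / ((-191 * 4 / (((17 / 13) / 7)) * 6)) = -5151 / 1032928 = -0.00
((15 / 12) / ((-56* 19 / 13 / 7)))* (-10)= 325 / 304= 1.07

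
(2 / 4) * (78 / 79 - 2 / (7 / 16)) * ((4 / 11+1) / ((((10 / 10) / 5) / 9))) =-668925 / 6083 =-109.97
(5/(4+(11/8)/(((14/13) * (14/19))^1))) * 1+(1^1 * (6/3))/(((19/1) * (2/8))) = 220872/170791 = 1.29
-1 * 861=-861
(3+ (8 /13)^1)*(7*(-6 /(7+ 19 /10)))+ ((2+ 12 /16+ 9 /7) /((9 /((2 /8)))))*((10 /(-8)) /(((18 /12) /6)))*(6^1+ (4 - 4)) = -3970025 /194376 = -20.42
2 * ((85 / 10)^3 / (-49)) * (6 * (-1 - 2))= 44217 / 98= 451.19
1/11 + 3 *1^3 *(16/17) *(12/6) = 1073/187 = 5.74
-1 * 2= -2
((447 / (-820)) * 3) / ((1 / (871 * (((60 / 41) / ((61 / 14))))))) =-49056462 / 102541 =-478.41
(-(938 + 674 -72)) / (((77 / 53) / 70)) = -74200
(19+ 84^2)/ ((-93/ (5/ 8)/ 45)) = -530625/ 248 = -2139.62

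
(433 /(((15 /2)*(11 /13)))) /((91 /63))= 2598 /55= 47.24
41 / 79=0.52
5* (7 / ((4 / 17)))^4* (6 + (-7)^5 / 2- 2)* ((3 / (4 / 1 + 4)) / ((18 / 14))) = -9595290271.87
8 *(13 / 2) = 52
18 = 18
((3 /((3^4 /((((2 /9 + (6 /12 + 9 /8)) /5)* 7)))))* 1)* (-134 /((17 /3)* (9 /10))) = -62377 /24786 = -2.52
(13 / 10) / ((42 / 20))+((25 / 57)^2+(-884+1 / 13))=-261099911 / 295659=-883.11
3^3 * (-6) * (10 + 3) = -2106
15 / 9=1.67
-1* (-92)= 92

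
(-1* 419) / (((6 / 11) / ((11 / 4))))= -2112.46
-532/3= -177.33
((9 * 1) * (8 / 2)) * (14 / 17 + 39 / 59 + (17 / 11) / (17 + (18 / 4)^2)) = 90312300 / 1643917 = 54.94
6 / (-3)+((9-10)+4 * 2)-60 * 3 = -175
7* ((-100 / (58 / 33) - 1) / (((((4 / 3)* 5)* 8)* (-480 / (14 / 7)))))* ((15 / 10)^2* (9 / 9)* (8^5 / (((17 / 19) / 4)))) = 128624832 / 12325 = 10436.09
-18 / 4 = -9 / 2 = -4.50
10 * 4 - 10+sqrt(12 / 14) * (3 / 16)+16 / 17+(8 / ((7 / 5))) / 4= 3 * sqrt(42) / 112+3852 / 119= 32.54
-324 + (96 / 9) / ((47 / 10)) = -45364 / 141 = -321.73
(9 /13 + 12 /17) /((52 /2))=309 /5746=0.05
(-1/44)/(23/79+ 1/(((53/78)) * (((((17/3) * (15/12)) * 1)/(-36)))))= 355895/112568236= 0.00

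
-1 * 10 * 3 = -30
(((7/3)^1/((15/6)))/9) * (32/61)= 448/8235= 0.05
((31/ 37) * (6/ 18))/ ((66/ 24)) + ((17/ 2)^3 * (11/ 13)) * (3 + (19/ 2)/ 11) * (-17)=-8668201193/ 253968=-34131.08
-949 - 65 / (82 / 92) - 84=-45343 / 41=-1105.93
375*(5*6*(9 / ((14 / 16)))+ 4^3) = 978000 / 7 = 139714.29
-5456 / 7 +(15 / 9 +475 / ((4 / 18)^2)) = 742643 / 84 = 8840.99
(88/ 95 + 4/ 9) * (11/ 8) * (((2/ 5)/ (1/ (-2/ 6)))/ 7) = -3223/ 89775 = -0.04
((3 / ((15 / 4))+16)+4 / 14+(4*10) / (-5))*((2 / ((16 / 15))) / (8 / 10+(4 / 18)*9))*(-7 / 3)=-795 / 56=-14.20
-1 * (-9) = 9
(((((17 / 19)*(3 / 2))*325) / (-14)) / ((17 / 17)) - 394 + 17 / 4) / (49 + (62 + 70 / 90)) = -1007649 / 267596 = -3.77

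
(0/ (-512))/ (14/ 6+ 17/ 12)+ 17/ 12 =17/ 12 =1.42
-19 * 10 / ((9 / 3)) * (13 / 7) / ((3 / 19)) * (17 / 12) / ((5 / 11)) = -877591 / 378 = -2321.67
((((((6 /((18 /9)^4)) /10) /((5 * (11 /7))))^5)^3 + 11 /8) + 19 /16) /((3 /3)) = 11493545551118119179649024000000000068122318582951682301 /4485286068729022118887424000000000000000000000000000000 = 2.56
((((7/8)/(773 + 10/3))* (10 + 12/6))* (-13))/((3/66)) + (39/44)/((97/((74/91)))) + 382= 13155692041/34790602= 378.14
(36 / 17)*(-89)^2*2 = 570312 / 17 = 33547.76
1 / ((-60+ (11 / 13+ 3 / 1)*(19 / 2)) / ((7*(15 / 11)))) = -273 / 671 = -0.41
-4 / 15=-0.27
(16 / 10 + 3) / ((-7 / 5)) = -23 / 7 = -3.29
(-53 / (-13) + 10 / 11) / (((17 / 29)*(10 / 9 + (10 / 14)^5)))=6.56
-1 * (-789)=789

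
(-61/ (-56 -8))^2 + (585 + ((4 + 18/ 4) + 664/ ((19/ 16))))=89775147/ 77824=1153.57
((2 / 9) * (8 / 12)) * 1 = 4 / 27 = 0.15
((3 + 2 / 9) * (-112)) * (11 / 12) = -8932 / 27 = -330.81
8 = 8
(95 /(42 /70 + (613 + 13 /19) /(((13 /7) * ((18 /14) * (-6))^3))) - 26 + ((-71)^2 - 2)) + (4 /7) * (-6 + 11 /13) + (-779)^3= -250552518652393296 /530017579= -472724921.93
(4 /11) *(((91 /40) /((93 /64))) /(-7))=-416 /5115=-0.08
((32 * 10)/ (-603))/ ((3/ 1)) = -320/ 1809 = -0.18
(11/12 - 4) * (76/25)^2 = -53428/1875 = -28.49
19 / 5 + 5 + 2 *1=54 / 5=10.80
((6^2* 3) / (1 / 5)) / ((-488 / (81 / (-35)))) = 2187 / 854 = 2.56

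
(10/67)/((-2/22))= -110/67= -1.64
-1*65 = -65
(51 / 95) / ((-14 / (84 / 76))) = -0.04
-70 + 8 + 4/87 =-5390/87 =-61.95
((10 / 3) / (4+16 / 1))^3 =1 / 216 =0.00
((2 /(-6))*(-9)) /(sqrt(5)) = 1.34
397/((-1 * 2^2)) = -397/4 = -99.25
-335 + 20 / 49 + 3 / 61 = -999948 / 2989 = -334.54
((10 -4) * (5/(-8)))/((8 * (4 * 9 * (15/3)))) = -1/384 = -0.00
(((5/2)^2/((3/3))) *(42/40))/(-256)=-105/4096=-0.03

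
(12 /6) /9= 0.22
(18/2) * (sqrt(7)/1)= 9 * sqrt(7)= 23.81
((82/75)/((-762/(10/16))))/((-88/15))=41/268224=0.00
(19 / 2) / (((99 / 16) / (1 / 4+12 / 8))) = 266 / 99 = 2.69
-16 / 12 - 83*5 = -1249 / 3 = -416.33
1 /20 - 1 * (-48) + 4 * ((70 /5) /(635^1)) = 122271 /2540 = 48.14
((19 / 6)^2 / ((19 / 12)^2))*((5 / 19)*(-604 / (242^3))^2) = 114005 / 59630139157699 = 0.00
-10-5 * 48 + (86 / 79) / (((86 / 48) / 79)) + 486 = 284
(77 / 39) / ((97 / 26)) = 154 / 291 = 0.53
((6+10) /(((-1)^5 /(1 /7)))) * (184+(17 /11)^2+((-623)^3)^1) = 468132893664 /847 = 552695269.97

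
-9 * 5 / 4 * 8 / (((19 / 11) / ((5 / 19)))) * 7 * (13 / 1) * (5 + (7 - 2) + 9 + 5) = -10810800 / 361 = -29946.81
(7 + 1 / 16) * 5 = 565 / 16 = 35.31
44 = 44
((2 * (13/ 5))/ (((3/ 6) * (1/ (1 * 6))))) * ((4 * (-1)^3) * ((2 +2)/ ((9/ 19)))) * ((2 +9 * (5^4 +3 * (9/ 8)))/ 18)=-89431784/ 135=-662457.66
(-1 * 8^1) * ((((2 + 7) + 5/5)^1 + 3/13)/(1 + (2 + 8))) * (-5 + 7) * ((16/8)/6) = -2128/429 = -4.96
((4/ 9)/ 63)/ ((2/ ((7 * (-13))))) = -26/ 81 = -0.32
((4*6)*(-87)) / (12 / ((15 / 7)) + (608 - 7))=-1160 / 337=-3.44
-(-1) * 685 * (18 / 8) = 6165 / 4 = 1541.25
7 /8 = 0.88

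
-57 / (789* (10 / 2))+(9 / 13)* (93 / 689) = 930472 / 11778455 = 0.08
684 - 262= 422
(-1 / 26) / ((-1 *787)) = 1 / 20462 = 0.00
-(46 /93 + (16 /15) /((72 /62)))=-5914 /4185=-1.41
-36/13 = -2.77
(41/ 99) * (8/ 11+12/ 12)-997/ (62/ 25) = -27095027/ 67518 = -401.30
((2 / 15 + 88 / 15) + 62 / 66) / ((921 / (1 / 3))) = 229 / 91179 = 0.00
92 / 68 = 23 / 17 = 1.35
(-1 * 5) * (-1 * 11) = 55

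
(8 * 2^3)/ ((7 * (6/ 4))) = 128/ 21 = 6.10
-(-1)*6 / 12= 1 / 2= 0.50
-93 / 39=-31 / 13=-2.38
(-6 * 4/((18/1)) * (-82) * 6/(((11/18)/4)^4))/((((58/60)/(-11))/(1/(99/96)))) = -13286636.85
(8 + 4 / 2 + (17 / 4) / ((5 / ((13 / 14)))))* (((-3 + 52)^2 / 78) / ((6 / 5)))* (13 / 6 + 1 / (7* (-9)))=13371953 / 22464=595.26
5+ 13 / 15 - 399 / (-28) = 1207 / 60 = 20.12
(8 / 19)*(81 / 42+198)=11196 / 133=84.18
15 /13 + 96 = 1263 /13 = 97.15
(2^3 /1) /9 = 8 /9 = 0.89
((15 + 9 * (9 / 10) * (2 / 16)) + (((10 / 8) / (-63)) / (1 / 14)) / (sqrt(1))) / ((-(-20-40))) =11329 / 43200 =0.26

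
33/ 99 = 1/ 3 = 0.33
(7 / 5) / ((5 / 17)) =119 / 25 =4.76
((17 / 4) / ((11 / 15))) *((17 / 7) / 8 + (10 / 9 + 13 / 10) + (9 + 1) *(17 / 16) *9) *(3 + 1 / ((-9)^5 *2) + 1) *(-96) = -995061408476 / 4546773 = -218850.03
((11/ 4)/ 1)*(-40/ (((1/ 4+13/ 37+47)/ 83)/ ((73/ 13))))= -19728104/ 18317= -1077.04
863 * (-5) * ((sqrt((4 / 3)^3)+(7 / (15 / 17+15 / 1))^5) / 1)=-34520 * sqrt(3) / 9-20594232084937 / 286978140000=-6715.14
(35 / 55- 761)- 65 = -9079 / 11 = -825.36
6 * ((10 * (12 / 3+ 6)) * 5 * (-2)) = -6000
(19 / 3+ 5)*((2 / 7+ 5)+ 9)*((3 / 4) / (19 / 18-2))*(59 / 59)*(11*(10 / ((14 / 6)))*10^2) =-29700000 / 49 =-606122.45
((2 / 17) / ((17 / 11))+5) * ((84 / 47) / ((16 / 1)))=30807 / 54332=0.57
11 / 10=1.10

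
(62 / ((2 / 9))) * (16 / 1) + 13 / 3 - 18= 13351 / 3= 4450.33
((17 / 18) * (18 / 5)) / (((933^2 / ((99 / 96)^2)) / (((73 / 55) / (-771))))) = -13651 / 1909040409600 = -0.00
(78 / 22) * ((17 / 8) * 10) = 3315 / 44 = 75.34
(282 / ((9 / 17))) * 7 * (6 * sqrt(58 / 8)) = 60238.45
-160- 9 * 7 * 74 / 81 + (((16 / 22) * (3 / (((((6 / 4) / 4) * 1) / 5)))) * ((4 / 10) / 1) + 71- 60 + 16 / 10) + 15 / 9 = -94868 / 495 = -191.65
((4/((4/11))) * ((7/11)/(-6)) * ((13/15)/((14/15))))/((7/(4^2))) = -2.48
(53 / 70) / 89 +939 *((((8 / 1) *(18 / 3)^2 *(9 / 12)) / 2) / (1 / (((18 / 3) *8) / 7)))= 4332320693 / 6230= 695396.58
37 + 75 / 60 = 38.25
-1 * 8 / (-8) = 1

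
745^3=413493625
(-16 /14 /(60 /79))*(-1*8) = 1264 /105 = 12.04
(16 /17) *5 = 80 /17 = 4.71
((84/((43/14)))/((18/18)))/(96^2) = 49/16512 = 0.00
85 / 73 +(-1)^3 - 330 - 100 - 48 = -477.84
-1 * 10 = -10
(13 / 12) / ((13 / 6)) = 1 / 2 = 0.50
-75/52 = -1.44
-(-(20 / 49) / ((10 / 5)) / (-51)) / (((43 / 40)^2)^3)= -40960000000 / 15797086259451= -0.00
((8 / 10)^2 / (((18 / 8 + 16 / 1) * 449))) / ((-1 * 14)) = -32 / 5735975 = -0.00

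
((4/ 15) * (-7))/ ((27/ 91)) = -2548/ 405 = -6.29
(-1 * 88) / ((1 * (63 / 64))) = -5632 / 63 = -89.40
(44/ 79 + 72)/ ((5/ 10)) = 11464/ 79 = 145.11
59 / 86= 0.69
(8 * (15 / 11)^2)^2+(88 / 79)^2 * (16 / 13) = 264684998464 / 1187868253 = 222.82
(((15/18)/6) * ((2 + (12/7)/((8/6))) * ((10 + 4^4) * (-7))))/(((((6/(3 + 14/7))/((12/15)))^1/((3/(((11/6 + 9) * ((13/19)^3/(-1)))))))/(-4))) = -167853448/85683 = -1959.01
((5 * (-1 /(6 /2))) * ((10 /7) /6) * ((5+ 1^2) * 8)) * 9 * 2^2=-4800 /7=-685.71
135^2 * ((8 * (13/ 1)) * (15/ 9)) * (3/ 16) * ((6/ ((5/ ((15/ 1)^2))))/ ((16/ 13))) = 2079016875/ 16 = 129938554.69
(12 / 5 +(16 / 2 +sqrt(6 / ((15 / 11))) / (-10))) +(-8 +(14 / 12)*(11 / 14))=3.11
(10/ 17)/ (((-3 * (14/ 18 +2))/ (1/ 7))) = -6/ 595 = -0.01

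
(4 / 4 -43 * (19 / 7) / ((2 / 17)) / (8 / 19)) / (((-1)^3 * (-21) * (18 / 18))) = -263779 / 2352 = -112.15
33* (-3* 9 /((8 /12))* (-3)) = 8019 /2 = 4009.50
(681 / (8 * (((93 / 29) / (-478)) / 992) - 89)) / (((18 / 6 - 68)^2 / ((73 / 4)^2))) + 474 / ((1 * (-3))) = -158.60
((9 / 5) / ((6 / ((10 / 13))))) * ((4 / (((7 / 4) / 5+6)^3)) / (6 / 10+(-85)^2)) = 15000 / 30064117291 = 0.00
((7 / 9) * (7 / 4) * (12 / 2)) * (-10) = -81.67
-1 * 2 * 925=-1850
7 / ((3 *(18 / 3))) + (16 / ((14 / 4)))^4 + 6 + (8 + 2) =19582663 / 43218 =453.11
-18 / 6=-3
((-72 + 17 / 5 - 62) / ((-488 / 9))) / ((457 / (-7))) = -41139 / 1115080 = -0.04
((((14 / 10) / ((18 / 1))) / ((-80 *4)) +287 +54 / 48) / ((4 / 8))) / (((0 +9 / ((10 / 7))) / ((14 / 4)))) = 8297993 / 25920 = 320.14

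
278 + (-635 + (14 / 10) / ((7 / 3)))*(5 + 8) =-39846 / 5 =-7969.20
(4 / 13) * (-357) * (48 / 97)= -54.36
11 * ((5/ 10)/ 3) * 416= 2288/ 3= 762.67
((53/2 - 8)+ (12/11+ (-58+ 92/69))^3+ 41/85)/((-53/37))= 119821.29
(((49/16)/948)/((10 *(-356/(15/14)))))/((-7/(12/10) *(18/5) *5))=1/107996160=0.00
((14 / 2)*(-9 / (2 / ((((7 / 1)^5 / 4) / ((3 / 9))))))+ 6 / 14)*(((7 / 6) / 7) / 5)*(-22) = 291180.96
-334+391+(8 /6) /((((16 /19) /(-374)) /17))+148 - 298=-60959 /6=-10159.83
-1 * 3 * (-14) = 42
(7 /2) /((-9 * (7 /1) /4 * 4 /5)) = -5 /18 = -0.28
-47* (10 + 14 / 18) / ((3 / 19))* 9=-86621 / 3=-28873.67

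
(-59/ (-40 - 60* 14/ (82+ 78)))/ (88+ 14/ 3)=354/ 25159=0.01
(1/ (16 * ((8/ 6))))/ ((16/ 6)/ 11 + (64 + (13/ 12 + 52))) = 99/ 247792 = 0.00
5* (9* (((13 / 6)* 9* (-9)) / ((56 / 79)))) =-1247805 / 112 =-11141.12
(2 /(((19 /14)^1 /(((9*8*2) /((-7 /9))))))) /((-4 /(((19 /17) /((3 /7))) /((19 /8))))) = 24192 /323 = 74.90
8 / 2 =4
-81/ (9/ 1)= -9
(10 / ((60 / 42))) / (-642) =-7 / 642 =-0.01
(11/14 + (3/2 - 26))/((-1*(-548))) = -83/1918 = -0.04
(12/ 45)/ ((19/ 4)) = 16/ 285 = 0.06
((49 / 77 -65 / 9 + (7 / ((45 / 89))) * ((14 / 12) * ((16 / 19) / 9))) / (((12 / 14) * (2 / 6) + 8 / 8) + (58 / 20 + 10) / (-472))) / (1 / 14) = -119212073344 / 2111571099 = -56.46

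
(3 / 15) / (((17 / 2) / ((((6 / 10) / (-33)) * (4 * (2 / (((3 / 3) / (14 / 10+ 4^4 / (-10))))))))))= 176 / 2125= 0.08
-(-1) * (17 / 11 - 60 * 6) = -3943 / 11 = -358.45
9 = 9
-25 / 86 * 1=-25 / 86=-0.29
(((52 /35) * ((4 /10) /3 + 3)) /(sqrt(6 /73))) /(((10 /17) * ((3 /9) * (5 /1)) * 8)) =10387 * sqrt(438) /105000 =2.07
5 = 5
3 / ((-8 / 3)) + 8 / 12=-11 / 24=-0.46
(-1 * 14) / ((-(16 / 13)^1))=91 / 8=11.38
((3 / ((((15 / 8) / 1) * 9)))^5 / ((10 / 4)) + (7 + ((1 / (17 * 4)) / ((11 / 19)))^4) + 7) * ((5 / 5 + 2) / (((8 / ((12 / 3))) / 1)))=4043609579239597075201 / 192551854442904000000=21.00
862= 862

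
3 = 3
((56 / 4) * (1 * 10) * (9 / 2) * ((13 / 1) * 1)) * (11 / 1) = 90090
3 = 3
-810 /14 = -405 /7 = -57.86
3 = 3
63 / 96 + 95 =3061 / 32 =95.66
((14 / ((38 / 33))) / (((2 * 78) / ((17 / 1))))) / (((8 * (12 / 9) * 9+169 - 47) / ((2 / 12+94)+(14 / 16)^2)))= 23859143 / 41353728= 0.58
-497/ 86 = -5.78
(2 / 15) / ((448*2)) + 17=114241 / 6720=17.00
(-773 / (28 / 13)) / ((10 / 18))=-90441 / 140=-646.01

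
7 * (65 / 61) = 455 / 61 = 7.46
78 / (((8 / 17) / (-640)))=-106080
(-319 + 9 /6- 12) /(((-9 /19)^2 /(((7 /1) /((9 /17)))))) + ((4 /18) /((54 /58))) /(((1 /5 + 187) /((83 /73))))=-161197019779 /8301852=-19417.00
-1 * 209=-209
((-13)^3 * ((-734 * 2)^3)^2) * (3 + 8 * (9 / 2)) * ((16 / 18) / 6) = -127041971460484350696561.80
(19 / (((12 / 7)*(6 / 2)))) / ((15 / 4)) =133 / 135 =0.99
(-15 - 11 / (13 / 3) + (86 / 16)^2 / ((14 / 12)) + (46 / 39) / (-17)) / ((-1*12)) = -81745 / 137088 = -0.60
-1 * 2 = -2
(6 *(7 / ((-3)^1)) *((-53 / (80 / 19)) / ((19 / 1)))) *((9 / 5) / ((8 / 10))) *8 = 3339 / 20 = 166.95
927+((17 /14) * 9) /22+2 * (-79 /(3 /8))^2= 248616205 /2772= 89688.39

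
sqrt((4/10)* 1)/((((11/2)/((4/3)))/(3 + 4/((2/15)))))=8* sqrt(10)/5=5.06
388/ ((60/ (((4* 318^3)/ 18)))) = 231057104/ 5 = 46211420.80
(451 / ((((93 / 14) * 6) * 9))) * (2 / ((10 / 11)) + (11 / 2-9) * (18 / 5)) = -164164 / 12555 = -13.08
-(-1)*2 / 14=1 / 7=0.14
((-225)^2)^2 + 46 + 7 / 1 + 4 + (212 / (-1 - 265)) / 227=77376232580156 / 30191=2562890682.00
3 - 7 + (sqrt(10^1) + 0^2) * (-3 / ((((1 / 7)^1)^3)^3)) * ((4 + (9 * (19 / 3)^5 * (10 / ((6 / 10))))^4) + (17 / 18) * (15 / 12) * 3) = -75844550802312039068655201504598216316369 * sqrt(10) / 114791256 - 4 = -2089371063660607496930820000000000.00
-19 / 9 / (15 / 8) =-152 / 135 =-1.13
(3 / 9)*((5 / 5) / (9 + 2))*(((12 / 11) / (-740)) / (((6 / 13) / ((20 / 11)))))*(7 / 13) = -14 / 147741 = -0.00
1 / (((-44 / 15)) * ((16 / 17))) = -255 / 704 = -0.36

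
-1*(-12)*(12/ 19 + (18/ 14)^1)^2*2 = 1560600/ 17689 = 88.22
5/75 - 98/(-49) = 31/15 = 2.07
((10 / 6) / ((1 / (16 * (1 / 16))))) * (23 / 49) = 115 / 147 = 0.78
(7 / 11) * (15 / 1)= 105 / 11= 9.55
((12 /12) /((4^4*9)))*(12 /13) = 1 /2496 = 0.00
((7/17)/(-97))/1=-0.00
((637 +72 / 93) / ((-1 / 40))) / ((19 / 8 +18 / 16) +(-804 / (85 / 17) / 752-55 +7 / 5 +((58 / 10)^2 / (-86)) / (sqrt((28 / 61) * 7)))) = 19908783294814575000 / 39264221618984459-11055715220599000 * sqrt(61) / 39264221618984459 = 504.85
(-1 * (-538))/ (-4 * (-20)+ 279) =538/ 359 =1.50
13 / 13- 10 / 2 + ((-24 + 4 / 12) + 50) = 67 / 3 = 22.33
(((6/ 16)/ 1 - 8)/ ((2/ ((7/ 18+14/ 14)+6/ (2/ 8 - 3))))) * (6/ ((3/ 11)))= 9577/ 144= 66.51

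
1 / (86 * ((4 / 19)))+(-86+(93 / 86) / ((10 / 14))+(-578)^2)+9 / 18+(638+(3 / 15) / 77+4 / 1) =44319995987 / 132440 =334642.07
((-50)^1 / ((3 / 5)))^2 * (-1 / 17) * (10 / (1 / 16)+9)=-10562500 / 153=-69035.95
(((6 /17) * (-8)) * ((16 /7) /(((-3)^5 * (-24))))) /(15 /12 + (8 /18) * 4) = -128 /350217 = -0.00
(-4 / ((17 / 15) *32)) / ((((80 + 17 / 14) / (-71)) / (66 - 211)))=-360325 / 25772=-13.98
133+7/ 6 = 805/ 6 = 134.17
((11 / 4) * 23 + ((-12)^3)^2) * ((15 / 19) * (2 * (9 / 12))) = 537488505 / 152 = 3536108.59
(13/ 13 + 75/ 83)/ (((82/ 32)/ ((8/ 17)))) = 0.35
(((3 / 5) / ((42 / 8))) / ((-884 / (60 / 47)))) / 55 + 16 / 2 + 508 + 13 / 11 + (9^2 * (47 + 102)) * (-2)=-8587230347 / 363545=-23620.82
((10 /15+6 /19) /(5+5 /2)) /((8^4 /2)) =7 /109440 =0.00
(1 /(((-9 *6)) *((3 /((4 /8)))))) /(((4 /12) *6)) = -1 /648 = -0.00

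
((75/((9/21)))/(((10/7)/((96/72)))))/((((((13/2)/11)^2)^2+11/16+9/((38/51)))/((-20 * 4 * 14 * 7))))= -854921957120/8604657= -99355.73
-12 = -12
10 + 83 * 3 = 259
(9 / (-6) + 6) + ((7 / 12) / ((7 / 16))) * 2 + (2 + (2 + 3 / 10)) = 172 / 15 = 11.47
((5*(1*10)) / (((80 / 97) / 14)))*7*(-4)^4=1520960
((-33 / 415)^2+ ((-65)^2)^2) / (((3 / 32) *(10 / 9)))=147567546802272 / 861125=171366000.06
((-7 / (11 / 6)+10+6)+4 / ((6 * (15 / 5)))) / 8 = 307 / 198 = 1.55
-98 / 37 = -2.65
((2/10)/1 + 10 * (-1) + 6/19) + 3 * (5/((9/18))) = 1949/95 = 20.52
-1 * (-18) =18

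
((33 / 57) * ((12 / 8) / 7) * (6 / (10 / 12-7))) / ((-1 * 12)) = 99 / 9842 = 0.01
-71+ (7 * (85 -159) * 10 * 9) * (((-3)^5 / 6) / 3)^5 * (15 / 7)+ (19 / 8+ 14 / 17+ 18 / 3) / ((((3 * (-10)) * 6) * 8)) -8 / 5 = 194949989748817 / 4352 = 44795493968.02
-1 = -1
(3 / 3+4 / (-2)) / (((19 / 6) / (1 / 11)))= -6 / 209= -0.03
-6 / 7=-0.86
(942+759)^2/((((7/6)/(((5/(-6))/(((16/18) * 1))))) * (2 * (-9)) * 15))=137781/16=8611.31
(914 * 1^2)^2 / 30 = 417698 / 15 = 27846.53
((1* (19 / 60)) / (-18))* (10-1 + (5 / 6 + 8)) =-2033 / 6480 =-0.31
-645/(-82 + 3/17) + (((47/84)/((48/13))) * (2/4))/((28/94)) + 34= 6617153411/157038336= 42.14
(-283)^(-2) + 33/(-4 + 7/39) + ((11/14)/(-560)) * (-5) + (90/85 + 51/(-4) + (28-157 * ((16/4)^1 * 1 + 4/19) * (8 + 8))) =-63877564668141691/6043767099104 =-10569.16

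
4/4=1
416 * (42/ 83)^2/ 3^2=81536/ 6889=11.84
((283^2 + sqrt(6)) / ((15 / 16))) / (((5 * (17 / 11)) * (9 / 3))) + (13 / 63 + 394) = 176 * sqrt(6) / 3825 + 109224523 / 26775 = 4079.46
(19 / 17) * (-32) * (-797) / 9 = 484576 / 153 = 3167.16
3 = 3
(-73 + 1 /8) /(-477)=11 /72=0.15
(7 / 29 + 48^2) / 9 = 66823 / 261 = 256.03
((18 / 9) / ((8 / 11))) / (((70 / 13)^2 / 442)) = 410839 / 9800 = 41.92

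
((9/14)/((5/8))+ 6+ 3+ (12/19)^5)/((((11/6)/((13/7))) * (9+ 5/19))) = 1.11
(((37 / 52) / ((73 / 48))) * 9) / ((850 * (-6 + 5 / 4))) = -7992 / 7663175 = -0.00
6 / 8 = 3 / 4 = 0.75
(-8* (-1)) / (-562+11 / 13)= -104 / 7295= -0.01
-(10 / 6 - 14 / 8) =1 / 12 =0.08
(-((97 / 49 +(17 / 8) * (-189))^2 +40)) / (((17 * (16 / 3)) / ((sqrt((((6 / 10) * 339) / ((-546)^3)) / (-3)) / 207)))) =-24548815481 * sqrt(102830) / 1432927322910720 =-0.01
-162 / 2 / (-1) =81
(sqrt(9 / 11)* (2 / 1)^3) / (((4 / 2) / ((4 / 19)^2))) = 192* sqrt(11) / 3971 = 0.16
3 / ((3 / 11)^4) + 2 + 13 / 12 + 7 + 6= 60301 / 108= 558.34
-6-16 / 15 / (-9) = -794 / 135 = -5.88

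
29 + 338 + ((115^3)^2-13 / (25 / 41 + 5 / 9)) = 994616129371763 / 430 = 2313060765980.84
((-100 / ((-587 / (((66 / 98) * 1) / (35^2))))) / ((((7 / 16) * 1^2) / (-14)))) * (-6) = 25344 / 1409387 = 0.02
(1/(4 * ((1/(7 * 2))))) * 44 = 154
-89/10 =-8.90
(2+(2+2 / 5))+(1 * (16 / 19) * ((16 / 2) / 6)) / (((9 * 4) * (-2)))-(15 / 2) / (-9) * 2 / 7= 82997 / 17955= 4.62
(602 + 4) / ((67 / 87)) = 52722 / 67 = 786.90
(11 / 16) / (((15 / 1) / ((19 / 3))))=209 / 720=0.29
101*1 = 101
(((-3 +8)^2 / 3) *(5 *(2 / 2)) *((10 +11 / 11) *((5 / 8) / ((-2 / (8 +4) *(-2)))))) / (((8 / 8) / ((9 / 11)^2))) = 575.28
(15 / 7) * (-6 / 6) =-15 / 7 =-2.14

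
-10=-10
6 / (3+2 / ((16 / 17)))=48 / 41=1.17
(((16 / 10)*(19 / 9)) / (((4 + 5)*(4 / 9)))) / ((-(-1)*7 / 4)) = 152 / 315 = 0.48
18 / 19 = 0.95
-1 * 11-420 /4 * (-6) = 619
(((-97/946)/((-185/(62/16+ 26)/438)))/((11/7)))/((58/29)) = 35539539/15400880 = 2.31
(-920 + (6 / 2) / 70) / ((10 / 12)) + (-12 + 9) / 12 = -772939 / 700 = -1104.20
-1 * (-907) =907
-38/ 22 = -19/ 11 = -1.73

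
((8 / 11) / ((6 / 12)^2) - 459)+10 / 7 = -35009 / 77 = -454.66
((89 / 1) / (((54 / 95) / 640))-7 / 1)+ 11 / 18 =5410855 / 54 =100201.02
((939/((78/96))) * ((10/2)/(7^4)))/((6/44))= 550880/31213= 17.65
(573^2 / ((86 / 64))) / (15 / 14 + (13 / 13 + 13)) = 147091392 / 9073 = 16211.99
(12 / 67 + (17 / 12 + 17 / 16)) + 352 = 1140581 / 3216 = 354.66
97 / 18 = 5.39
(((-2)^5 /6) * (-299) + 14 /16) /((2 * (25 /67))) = 2565631 /1200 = 2138.03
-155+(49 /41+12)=-141.80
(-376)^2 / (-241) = -141376 / 241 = -586.62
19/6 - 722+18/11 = -47335/66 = -717.20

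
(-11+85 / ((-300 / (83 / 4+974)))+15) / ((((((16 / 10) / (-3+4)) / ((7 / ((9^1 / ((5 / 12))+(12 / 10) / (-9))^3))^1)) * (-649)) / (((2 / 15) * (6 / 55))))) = 3000735 / 1089574511872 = 0.00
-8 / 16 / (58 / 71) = -71 / 116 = -0.61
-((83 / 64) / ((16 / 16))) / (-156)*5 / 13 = 415 / 129792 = 0.00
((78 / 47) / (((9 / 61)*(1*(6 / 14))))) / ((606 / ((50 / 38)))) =138775 / 2435211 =0.06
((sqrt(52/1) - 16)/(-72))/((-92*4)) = -1/1656 + sqrt(13)/13248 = -0.00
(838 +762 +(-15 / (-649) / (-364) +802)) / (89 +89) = 567438857 / 42050008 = 13.49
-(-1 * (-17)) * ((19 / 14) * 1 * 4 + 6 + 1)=-1479 / 7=-211.29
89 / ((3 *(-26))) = -89 / 78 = -1.14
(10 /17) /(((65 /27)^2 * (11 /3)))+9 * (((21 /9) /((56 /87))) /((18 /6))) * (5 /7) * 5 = 343927569 /8848840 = 38.87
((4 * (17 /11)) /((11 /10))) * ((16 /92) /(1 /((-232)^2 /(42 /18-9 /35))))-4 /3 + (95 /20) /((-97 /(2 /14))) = 62622762693013 /2471671356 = 25336.20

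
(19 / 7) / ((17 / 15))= 2.39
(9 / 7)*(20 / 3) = 60 / 7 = 8.57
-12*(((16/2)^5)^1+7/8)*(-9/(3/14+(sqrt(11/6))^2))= 148639617/86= 1728367.64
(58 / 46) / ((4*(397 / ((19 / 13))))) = 551 / 474812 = 0.00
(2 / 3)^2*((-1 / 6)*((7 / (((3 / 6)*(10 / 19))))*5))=-266 / 27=-9.85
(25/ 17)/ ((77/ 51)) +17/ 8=1909/ 616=3.10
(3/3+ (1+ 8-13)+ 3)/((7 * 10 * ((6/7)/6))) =0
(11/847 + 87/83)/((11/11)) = 6782/6391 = 1.06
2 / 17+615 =615.12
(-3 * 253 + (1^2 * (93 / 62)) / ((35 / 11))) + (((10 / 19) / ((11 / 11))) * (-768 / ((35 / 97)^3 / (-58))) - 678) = 162148331613 / 325850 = 497616.48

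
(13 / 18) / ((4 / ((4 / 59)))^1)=13 / 1062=0.01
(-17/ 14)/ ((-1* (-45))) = -0.03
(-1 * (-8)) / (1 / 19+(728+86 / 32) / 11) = 26752 / 222305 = 0.12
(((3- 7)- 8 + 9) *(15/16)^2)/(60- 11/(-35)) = -23625/540416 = -0.04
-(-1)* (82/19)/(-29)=-82/551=-0.15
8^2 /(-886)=-32 /443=-0.07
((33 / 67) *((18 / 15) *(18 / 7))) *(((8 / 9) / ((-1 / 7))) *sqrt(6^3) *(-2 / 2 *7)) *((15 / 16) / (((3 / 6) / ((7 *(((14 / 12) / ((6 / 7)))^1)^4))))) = 3107227739 *sqrt(6) / 173664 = 43826.71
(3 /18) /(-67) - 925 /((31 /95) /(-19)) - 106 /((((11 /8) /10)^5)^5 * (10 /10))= -499049111808742478105393222757625002465930868500736031 /1350221054665058944085288587962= -369605487993622296554877.30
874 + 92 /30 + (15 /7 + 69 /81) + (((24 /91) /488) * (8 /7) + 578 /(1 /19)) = 62224759288 /5245695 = 11862.06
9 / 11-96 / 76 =-93 / 209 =-0.44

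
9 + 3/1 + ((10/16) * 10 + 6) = 97/4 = 24.25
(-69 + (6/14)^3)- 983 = -360809/343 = -1051.92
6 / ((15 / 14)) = 28 / 5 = 5.60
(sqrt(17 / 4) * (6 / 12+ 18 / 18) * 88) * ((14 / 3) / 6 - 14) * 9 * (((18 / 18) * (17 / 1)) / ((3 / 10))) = -445060 * sqrt(17) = -1835029.39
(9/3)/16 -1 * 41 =-40.81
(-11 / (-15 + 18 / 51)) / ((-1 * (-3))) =187 / 747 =0.25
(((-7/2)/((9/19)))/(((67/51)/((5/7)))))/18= -1615/7236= -0.22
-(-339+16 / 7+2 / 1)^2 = -5489649 / 49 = -112033.65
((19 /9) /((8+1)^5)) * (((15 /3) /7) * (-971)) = -92245 /3720087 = -0.02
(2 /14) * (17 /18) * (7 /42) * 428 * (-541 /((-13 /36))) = 3936316 /273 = 14418.74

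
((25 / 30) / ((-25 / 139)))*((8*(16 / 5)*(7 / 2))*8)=-249088 / 75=-3321.17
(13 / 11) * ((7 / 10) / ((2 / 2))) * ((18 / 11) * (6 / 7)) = 702 / 605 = 1.16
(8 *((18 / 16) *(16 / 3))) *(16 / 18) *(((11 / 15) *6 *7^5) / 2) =23664256 / 15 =1577617.07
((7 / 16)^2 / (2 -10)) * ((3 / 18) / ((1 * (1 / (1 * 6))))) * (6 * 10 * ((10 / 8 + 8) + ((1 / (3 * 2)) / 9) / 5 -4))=-139013 / 18432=-7.54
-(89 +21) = -110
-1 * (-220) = 220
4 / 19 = 0.21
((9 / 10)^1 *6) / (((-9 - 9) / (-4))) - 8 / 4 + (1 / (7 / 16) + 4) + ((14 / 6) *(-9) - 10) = -893 / 35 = -25.51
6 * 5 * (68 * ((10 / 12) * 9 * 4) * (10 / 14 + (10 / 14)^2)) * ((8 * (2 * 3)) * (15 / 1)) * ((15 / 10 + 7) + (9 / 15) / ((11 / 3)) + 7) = 845145884.97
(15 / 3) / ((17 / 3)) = 15 / 17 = 0.88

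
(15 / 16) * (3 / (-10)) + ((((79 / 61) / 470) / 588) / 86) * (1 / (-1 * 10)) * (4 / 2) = -4077519233 / 14497845600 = -0.28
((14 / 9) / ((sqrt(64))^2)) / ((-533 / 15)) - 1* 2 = -102371 / 51168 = -2.00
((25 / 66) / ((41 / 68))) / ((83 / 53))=45050 / 112299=0.40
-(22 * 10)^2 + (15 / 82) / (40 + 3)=-170658385 / 3526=-48400.00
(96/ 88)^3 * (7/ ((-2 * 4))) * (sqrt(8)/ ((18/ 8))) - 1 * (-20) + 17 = 37 - 1344 * sqrt(2)/ 1331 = 35.57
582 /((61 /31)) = 18042 /61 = 295.77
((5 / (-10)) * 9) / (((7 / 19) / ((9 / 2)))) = -1539 / 28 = -54.96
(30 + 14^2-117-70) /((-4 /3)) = -117 /4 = -29.25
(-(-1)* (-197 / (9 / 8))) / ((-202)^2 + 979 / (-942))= -494864 / 115309167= -0.00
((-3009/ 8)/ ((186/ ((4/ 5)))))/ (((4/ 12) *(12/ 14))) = -7021/ 1240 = -5.66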